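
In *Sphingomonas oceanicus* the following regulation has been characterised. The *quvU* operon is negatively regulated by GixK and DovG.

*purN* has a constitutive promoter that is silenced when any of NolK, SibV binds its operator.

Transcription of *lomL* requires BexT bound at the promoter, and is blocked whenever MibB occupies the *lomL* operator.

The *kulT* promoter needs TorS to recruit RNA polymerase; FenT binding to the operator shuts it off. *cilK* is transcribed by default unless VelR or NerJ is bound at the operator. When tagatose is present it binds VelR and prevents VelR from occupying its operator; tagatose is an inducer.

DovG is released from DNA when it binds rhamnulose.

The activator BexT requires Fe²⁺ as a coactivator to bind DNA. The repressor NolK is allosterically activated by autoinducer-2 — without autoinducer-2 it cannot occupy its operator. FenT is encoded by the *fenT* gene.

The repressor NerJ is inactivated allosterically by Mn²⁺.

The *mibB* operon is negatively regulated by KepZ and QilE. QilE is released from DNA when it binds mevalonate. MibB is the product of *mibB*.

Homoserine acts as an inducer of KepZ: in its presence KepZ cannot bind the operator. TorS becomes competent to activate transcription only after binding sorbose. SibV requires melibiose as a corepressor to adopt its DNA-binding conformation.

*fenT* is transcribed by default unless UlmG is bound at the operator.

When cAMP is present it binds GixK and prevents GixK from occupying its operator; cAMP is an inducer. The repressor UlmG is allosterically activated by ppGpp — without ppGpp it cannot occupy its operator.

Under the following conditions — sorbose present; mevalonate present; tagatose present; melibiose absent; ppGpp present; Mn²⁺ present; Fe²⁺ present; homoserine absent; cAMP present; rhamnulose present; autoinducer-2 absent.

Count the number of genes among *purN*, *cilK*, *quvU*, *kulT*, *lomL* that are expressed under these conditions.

Autoinducer-2 is absent, so NolK is inactive.
Melibiose is absent, so SibV is inactive.
With no repressor bound, *purN* is transcribed.
→ *purN* is ON.
Tagatose is present, so VelR is inactive.
Mn²⁺ is present, so NerJ is inactive.
With no repressor bound, *cilK* is transcribed.
→ *cilK* is ON.
cAMP is present, so GixK is inactive.
Rhamnulose is present, so DovG is inactive.
With no repressor bound, *quvU* is transcribed.
→ *quvU* is ON.
ppGpp is present, so UlmG is active.
With repressor UlmG bound, *fenT* is not transcribed.
So FenT is not produced.
Sorbose is present, so TorS is active.
No repressor is bound and TorS is active, so *kulT* is transcribed.
→ *kulT* is ON.
Homoserine is absent, so KepZ is active.
Mevalonate is present, so QilE is inactive.
With repressor KepZ bound, *mibB* is not transcribed.
So MibB is not produced.
Fe²⁺ is present, so BexT is active.
No repressor is bound and BexT is active, so *lomL* is transcribed.
→ *lomL* is ON.
5 of the 5 genes are transcribed.

5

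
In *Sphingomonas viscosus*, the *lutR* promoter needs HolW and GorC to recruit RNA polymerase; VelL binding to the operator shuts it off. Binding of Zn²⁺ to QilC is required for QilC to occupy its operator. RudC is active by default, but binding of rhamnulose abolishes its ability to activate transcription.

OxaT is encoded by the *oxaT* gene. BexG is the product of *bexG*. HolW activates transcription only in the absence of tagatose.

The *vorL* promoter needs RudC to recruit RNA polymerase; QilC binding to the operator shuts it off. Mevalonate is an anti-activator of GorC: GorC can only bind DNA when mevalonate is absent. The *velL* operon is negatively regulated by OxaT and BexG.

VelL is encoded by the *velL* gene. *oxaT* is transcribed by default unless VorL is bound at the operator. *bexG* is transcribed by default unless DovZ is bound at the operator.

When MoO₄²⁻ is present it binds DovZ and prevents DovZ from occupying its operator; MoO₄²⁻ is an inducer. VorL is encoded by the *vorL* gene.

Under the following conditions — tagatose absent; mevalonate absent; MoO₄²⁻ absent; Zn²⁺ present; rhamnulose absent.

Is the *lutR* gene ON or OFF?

ON

Tagatose is absent, so HolW is active.
Mevalonate is absent, so GorC is active.
Rhamnulose is absent, so RudC is active.
Zn²⁺ is present, so QilC is active.
With repressor QilC bound, *vorL* is not transcribed.
So VorL is not produced.
With no repressor bound, *oxaT* is transcribed.
So OxaT is produced and active.
MoO₄²⁻ is absent, so DovZ is active.
With repressor DovZ bound, *bexG* is not transcribed.
So BexG is not produced.
With repressor OxaT bound, *velL* is not transcribed.
So VelL is not produced.
No repressor is bound and HolW and GorC are active, so *lutR* is transcribed.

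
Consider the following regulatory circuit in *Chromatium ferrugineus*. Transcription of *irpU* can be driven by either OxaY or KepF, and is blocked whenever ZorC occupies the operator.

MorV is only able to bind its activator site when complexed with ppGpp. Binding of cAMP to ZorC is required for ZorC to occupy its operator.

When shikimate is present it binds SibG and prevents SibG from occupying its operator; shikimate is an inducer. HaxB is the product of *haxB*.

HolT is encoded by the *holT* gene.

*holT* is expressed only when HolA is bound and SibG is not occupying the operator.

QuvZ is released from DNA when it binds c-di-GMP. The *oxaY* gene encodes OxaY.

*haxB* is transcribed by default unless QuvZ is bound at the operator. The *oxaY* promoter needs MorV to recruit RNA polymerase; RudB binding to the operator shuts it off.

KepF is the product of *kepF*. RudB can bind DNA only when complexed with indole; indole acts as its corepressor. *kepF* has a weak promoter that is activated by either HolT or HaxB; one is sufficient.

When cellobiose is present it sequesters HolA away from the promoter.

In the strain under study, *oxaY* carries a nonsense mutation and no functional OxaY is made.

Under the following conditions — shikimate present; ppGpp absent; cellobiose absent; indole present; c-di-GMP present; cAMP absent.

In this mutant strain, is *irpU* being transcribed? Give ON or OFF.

ON

cAMP is absent, so ZorC is inactive.
OxaY is non-functional in this strain, so it has no effect.
Shikimate is present, so SibG is inactive.
Cellobiose is absent, so HolA is active.
No repressor is bound and HolA is active, so *holT* is transcribed.
So HolT is produced and active.
c-di-GMP is present, so QuvZ is inactive.
With no repressor bound, *haxB* is transcribed.
So HaxB is produced and active.
Activator HolT is present, so *kepF* is transcribed.
So KepF is produced and active.
Activator KepF is present, so *irpU* is transcribed.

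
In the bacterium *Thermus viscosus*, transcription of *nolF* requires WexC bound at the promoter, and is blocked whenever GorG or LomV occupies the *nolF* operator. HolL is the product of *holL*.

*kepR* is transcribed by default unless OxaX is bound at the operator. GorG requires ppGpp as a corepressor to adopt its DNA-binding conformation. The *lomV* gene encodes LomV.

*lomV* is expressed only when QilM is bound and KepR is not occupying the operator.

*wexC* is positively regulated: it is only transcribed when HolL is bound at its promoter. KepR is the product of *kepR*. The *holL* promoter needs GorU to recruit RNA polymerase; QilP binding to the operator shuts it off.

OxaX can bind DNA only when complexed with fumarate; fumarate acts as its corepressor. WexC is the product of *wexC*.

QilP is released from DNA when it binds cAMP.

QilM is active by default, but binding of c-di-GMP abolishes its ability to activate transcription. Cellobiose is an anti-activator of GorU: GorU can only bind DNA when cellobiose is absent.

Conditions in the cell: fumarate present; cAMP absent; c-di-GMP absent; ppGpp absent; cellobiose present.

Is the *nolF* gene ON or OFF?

OFF

ppGpp is absent, so GorG is inactive.
Fumarate is present, so OxaX is active.
With repressor OxaX bound, *kepR* is not transcribed.
So KepR is not produced.
c-di-GMP is absent, so QilM is active.
No repressor is bound and QilM is active, so *lomV* is transcribed.
So LomV is produced and active.
cAMP is absent, so QilP is active.
Cellobiose is present, so GorU is inactive.
With repressor QilP bound, *holL* is not transcribed.
So HolL is not produced.
Required activator HolL is absent, so *wexC* is not transcribed.
So WexC is not produced.
With repressor LomV bound, *nolF* is not transcribed.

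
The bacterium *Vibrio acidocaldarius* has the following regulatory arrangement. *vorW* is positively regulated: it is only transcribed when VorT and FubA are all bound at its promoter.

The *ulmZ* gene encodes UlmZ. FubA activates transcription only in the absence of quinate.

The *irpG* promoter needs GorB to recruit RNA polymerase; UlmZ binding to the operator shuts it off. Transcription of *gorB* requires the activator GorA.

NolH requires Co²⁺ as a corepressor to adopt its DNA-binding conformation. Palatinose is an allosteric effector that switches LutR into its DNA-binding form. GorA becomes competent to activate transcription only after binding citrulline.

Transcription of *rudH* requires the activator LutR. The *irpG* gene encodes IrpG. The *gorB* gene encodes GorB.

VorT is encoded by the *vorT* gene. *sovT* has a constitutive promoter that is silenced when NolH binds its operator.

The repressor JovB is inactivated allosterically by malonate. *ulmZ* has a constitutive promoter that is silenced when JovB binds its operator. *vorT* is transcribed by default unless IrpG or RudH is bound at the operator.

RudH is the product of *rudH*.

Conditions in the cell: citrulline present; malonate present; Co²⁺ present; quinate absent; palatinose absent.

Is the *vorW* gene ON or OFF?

Malonate is present, so JovB is inactive.
With no repressor bound, *ulmZ* is transcribed.
So UlmZ is produced and active.
Citrulline is present, so GorA is active.
No repressor is bound and GorA is active, so *gorB* is transcribed.
So GorB is produced and active.
With repressor UlmZ bound, *irpG* is not transcribed.
So IrpG is not produced.
Palatinose is absent, so LutR is inactive.
Required activator LutR is absent, so *rudH* is not transcribed.
So RudH is not produced.
With no repressor bound, *vorT* is transcribed.
So VorT is produced and active.
Quinate is absent, so FubA is active.
No repressor is bound and VorT and FubA are active, so *vorW* is transcribed.

ON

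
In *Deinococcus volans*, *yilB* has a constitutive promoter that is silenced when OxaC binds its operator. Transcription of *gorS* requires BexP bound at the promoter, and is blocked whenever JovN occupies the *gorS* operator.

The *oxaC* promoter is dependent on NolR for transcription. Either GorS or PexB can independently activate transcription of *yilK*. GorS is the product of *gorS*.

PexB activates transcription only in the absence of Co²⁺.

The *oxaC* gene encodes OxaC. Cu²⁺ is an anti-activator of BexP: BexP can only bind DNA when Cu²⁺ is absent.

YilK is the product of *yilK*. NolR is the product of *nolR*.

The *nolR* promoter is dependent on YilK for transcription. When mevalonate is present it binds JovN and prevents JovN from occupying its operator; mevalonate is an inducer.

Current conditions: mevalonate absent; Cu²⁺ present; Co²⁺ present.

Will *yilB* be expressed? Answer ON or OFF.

Mevalonate is absent, so JovN is active.
Cu²⁺ is present, so BexP is inactive.
With repressor JovN bound, *gorS* is not transcribed.
So GorS is not produced.
Co²⁺ is present, so PexB is inactive.
No activator is available at the *yilK* promoter, so *yilK* is not transcribed.
So YilK is not produced.
Required activator YilK is absent, so *nolR* is not transcribed.
So NolR is not produced.
Required activator NolR is absent, so *oxaC* is not transcribed.
So OxaC is not produced.
With no repressor bound, *yilB* is transcribed.

ON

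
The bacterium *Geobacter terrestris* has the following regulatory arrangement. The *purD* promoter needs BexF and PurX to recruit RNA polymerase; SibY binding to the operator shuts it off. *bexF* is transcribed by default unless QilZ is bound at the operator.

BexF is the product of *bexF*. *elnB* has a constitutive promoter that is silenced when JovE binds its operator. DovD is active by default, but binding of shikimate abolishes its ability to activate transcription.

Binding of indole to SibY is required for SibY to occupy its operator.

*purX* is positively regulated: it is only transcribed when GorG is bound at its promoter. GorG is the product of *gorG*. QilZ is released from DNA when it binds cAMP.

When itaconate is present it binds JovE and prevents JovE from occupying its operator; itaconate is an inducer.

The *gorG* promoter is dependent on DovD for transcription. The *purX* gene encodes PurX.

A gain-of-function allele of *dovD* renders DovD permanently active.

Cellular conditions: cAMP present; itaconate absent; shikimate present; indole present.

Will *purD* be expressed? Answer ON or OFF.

OFF

Indole is present, so SibY is active.
cAMP is present, so QilZ is inactive.
With no repressor bound, *bexF* is transcribed.
So BexF is produced and active.
DovD is constitutively active in this strain.
No repressor is bound and DovD is active, so *gorG* is transcribed.
So GorG is produced and active.
No repressor is bound and GorG is active, so *purX* is transcribed.
So PurX is produced and active.
With repressor SibY bound, *purD* is not transcribed.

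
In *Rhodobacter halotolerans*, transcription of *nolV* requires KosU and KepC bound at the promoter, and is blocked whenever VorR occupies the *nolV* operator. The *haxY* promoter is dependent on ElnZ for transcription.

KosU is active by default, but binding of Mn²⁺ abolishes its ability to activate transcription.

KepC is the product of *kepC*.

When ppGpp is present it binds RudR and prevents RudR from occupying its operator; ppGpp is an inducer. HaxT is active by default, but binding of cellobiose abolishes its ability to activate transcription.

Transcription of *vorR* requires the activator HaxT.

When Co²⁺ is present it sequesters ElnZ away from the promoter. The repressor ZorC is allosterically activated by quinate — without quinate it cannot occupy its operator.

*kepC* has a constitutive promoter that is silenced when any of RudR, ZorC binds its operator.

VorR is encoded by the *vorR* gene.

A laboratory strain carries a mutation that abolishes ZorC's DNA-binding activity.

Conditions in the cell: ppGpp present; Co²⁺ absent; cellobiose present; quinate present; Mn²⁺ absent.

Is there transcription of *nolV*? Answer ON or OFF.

ON

Cellobiose is present, so HaxT is inactive.
Required activator HaxT is absent, so *vorR* is not transcribed.
So VorR is not produced.
Mn²⁺ is absent, so KosU is active.
ppGpp is present, so RudR is inactive.
ZorC is non-functional in this strain, so it has no effect.
With no repressor bound, *kepC* is transcribed.
So KepC is produced and active.
No repressor is bound and KosU and KepC are active, so *nolV* is transcribed.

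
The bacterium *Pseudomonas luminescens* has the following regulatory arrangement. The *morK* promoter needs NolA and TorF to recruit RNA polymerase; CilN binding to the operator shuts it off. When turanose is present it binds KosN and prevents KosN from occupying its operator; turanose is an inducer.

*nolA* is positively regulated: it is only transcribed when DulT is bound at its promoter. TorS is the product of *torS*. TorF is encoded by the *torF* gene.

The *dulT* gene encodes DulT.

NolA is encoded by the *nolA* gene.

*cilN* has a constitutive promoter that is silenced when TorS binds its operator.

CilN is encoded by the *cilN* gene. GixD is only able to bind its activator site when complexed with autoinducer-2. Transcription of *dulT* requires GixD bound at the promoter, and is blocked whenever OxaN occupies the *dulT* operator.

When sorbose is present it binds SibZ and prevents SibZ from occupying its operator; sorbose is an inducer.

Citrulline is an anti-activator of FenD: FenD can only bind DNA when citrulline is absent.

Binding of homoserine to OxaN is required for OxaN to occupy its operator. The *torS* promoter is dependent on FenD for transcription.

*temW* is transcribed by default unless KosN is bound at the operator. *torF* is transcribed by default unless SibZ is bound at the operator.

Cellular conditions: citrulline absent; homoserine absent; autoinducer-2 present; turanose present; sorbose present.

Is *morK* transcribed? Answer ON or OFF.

Citrulline is absent, so FenD is active.
No repressor is bound and FenD is active, so *torS* is transcribed.
So TorS is produced and active.
With repressor TorS bound, *cilN* is not transcribed.
So CilN is not produced.
Homoserine is absent, so OxaN is inactive.
Autoinducer-2 is present, so GixD is active.
No repressor is bound and GixD is active, so *dulT* is transcribed.
So DulT is produced and active.
No repressor is bound and DulT is active, so *nolA* is transcribed.
So NolA is produced and active.
Sorbose is present, so SibZ is inactive.
With no repressor bound, *torF* is transcribed.
So TorF is produced and active.
No repressor is bound and NolA and TorF are active, so *morK* is transcribed.

ON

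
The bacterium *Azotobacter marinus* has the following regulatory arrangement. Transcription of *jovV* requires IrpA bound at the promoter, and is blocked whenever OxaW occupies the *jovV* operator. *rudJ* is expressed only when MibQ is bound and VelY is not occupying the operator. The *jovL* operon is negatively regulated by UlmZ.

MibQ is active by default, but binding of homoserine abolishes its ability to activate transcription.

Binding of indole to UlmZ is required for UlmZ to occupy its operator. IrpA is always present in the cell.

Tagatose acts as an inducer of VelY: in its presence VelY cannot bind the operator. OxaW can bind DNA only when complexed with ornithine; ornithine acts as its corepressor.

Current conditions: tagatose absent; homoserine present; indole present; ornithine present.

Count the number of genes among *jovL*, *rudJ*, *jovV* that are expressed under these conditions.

Indole is present, so UlmZ is active.
With repressor UlmZ bound, *jovL* is not transcribed.
→ *jovL* is OFF.
Homoserine is present, so MibQ is inactive.
Tagatose is absent, so VelY is active.
With repressor VelY bound, *rudJ* is not transcribed.
→ *rudJ* is OFF.
Ornithine is present, so OxaW is active.
IrpA is produced constitutively and is active.
With repressor OxaW bound, *jovV* is not transcribed.
→ *jovV* is OFF.
0 of the 3 genes are transcribed.

0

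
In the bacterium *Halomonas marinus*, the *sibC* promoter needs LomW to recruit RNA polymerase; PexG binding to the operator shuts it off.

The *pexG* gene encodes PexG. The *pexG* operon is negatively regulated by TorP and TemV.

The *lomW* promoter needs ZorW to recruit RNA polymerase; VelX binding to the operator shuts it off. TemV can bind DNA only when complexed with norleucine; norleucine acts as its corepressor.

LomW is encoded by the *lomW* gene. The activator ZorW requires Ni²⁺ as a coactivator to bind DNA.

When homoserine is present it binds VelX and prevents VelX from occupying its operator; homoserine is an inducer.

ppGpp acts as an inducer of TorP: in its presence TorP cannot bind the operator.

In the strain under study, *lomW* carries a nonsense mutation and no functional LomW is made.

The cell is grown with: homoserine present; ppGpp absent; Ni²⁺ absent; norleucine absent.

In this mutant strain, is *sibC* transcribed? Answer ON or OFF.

OFF

ppGpp is absent, so TorP is active.
Norleucine is absent, so TemV is inactive.
With repressor TorP bound, *pexG* is not transcribed.
So PexG is not produced.
LomW is non-functional in this strain, so it has no effect.
Required activator LomW is absent, so *sibC* is not transcribed.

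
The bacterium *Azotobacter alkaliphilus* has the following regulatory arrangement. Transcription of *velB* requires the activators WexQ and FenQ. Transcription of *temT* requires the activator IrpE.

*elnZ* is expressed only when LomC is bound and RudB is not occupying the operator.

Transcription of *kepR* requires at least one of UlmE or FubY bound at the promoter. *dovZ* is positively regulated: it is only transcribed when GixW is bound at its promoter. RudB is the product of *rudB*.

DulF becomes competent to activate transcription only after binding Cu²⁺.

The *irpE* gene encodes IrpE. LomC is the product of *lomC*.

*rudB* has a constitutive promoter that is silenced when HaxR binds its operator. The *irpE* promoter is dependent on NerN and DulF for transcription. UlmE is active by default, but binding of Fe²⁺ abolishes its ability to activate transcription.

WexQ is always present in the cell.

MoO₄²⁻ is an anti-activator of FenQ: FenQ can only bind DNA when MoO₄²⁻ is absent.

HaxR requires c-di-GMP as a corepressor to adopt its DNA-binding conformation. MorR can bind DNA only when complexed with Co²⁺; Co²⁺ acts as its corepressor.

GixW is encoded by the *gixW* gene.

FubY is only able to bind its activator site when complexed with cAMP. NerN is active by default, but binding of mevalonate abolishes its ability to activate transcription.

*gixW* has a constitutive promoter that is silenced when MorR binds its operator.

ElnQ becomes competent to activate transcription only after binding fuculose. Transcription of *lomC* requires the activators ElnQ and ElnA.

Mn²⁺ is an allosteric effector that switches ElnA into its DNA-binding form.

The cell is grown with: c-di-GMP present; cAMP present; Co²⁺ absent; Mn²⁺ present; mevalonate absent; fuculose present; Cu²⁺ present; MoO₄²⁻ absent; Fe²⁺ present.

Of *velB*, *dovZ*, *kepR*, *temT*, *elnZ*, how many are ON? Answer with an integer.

WexQ is produced constitutively and is active.
MoO₄²⁻ is absent, so FenQ is active.
No repressor is bound and WexQ and FenQ are active, so *velB* is transcribed.
→ *velB* is ON.
Co²⁺ is absent, so MorR is inactive.
With no repressor bound, *gixW* is transcribed.
So GixW is produced and active.
No repressor is bound and GixW is active, so *dovZ* is transcribed.
→ *dovZ* is ON.
Fe²⁺ is present, so UlmE is inactive.
cAMP is present, so FubY is active.
Activator FubY is present, so *kepR* is transcribed.
→ *kepR* is ON.
Mevalonate is absent, so NerN is active.
Cu²⁺ is present, so DulF is active.
No repressor is bound and NerN and DulF are active, so *irpE* is transcribed.
So IrpE is produced and active.
No repressor is bound and IrpE is active, so *temT* is transcribed.
→ *temT* is ON.
c-di-GMP is present, so HaxR is active.
With repressor HaxR bound, *rudB* is not transcribed.
So RudB is not produced.
Fuculose is present, so ElnQ is active.
Mn²⁺ is present, so ElnA is active.
No repressor is bound and ElnQ and ElnA are active, so *lomC* is transcribed.
So LomC is produced and active.
No repressor is bound and LomC is active, so *elnZ* is transcribed.
→ *elnZ* is ON.
5 of the 5 genes are transcribed.

5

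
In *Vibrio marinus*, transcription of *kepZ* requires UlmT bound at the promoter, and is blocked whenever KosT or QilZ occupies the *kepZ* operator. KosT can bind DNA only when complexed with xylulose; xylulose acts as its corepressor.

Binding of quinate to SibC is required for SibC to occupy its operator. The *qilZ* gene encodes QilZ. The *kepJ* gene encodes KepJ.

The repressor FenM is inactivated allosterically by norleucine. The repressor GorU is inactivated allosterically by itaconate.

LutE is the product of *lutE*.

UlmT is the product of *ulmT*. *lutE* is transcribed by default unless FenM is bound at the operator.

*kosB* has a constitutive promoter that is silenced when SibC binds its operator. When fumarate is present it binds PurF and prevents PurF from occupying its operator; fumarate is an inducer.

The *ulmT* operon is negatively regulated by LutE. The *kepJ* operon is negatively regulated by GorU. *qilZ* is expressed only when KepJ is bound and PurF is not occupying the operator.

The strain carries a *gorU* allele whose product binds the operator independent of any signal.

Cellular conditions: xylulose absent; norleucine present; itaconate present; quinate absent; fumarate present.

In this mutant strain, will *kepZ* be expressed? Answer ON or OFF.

Norleucine is present, so FenM is inactive.
With no repressor bound, *lutE* is transcribed.
So LutE is produced and active.
With repressor LutE bound, *ulmT* is not transcribed.
So UlmT is not produced.
Xylulose is absent, so KosT is inactive.
Fumarate is present, so PurF is inactive.
GorU is constitutively active in this strain.
With repressor GorU bound, *kepJ* is not transcribed.
So KepJ is not produced.
Required activator KepJ is absent, so *qilZ* is not transcribed.
So QilZ is not produced.
Required activator UlmT is absent, so *kepZ* is not transcribed.

OFF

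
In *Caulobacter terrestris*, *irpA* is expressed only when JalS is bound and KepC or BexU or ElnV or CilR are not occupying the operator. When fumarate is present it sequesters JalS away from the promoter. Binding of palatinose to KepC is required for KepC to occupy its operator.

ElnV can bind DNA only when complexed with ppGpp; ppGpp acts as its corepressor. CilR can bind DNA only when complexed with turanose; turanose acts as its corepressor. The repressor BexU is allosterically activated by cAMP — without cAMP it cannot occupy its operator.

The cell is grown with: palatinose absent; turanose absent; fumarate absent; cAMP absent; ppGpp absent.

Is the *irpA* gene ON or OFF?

ON

Palatinose is absent, so KepC is inactive.
cAMP is absent, so BexU is inactive.
ppGpp is absent, so ElnV is inactive.
Fumarate is absent, so JalS is active.
Turanose is absent, so CilR is inactive.
No repressor is bound and JalS is active, so *irpA* is transcribed.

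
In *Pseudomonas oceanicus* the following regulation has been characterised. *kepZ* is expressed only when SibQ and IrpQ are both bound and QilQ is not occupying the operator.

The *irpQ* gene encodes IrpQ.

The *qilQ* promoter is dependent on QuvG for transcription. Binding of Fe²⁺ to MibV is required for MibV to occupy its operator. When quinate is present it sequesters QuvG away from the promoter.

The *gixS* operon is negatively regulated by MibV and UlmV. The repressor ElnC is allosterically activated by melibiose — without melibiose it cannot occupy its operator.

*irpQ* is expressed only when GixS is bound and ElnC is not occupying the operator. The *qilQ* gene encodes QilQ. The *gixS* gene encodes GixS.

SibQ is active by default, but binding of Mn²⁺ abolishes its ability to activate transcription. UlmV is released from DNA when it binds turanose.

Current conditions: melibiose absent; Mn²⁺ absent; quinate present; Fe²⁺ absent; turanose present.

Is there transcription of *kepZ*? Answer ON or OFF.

Mn²⁺ is absent, so SibQ is active.
Fe²⁺ is absent, so MibV is inactive.
Turanose is present, so UlmV is inactive.
With no repressor bound, *gixS* is transcribed.
So GixS is produced and active.
Melibiose is absent, so ElnC is inactive.
No repressor is bound and GixS is active, so *irpQ* is transcribed.
So IrpQ is produced and active.
Quinate is present, so QuvG is inactive.
Required activator QuvG is absent, so *qilQ* is not transcribed.
So QilQ is not produced.
No repressor is bound and SibQ and IrpQ are active, so *kepZ* is transcribed.

ON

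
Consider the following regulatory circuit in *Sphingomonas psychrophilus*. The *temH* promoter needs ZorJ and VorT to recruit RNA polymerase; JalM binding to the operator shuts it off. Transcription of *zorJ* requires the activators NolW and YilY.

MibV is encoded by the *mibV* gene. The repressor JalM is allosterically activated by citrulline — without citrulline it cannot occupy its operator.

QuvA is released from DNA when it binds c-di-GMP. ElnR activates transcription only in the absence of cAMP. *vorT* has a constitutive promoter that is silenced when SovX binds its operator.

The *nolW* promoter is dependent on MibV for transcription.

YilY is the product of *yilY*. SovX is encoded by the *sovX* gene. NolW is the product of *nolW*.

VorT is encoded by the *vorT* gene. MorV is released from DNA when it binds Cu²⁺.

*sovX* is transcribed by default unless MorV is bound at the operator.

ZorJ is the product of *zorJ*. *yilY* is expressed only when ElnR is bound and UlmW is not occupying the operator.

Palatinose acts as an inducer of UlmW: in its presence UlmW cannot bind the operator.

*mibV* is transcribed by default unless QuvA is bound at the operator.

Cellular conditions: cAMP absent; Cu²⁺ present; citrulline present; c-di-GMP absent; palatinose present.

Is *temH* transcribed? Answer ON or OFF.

OFF

c-di-GMP is absent, so QuvA is active.
With repressor QuvA bound, *mibV* is not transcribed.
So MibV is not produced.
Required activator MibV is absent, so *nolW* is not transcribed.
So NolW is not produced.
Palatinose is present, so UlmW is inactive.
cAMP is absent, so ElnR is active.
No repressor is bound and ElnR is active, so *yilY* is transcribed.
So YilY is produced and active.
Required activator NolW is absent, so *zorJ* is not transcribed.
So ZorJ is not produced.
Cu²⁺ is present, so MorV is inactive.
With no repressor bound, *sovX* is transcribed.
So SovX is produced and active.
With repressor SovX bound, *vorT* is not transcribed.
So VorT is not produced.
Citrulline is present, so JalM is active.
With repressor JalM bound, *temH* is not transcribed.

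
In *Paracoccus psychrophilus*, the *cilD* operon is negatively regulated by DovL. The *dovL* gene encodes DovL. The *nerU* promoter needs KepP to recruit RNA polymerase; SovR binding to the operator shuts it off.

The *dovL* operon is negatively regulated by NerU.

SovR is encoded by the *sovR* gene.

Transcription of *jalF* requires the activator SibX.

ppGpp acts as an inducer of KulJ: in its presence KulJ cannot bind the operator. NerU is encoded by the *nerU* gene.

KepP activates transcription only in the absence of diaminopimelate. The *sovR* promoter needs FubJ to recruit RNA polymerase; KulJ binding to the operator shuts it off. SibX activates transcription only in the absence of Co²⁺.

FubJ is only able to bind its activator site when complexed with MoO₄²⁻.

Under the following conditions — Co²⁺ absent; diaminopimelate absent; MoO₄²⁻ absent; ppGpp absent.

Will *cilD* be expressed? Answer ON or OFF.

ON

ppGpp is absent, so KulJ is active.
MoO₄²⁻ is absent, so FubJ is inactive.
With repressor KulJ bound, *sovR* is not transcribed.
So SovR is not produced.
Diaminopimelate is absent, so KepP is active.
No repressor is bound and KepP is active, so *nerU* is transcribed.
So NerU is produced and active.
With repressor NerU bound, *dovL* is not transcribed.
So DovL is not produced.
With no repressor bound, *cilD* is transcribed.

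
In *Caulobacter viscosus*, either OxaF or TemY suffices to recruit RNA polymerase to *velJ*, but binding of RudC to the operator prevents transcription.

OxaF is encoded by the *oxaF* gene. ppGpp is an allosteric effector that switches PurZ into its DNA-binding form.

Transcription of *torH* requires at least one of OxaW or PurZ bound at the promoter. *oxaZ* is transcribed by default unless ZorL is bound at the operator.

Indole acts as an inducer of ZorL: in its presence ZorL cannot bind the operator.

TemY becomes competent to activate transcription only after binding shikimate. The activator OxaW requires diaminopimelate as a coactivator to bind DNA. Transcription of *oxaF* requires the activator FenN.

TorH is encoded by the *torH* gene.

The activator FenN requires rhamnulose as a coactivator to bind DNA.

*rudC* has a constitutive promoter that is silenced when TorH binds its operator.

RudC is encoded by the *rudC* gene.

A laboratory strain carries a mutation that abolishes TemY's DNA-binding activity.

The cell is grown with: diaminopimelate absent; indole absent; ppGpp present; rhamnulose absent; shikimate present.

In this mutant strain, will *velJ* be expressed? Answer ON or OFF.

Rhamnulose is absent, so FenN is inactive.
Required activator FenN is absent, so *oxaF* is not transcribed.
So OxaF is not produced.
Diaminopimelate is absent, so OxaW is inactive.
ppGpp is present, so PurZ is active.
Activator PurZ is present, so *torH* is transcribed.
So TorH is produced and active.
With repressor TorH bound, *rudC* is not transcribed.
So RudC is not produced.
TemY is non-functional in this strain, so it has no effect.
No activator is available at the *velJ* promoter, so *velJ* is not transcribed.

OFF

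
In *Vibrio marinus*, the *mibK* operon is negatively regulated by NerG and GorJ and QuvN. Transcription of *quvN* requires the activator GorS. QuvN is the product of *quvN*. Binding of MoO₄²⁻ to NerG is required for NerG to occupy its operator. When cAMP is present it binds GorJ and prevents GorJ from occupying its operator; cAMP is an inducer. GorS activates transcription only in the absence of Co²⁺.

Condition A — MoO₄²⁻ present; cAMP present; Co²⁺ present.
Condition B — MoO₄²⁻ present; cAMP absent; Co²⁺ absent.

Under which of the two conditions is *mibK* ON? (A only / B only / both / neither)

neither

Condition A:
MoO₄²⁻ is present, so NerG is active.
cAMP is present, so GorJ is inactive.
Co²⁺ is present, so GorS is inactive.
Required activator GorS is absent, so *quvN* is not transcribed.
So QuvN is not produced.
With repressor NerG bound, *mibK* is not transcribed.
→ *mibK* is OFF in A.
Condition B:
MoO₄²⁻ is present, so NerG is active.
cAMP is absent, so GorJ is active.
Co²⁺ is absent, so GorS is active.
No repressor is bound and GorS is active, so *quvN* is transcribed.
So QuvN is produced and active.
With repressor NerG bound, *mibK* is not transcribed.
→ *mibK* is OFF in B.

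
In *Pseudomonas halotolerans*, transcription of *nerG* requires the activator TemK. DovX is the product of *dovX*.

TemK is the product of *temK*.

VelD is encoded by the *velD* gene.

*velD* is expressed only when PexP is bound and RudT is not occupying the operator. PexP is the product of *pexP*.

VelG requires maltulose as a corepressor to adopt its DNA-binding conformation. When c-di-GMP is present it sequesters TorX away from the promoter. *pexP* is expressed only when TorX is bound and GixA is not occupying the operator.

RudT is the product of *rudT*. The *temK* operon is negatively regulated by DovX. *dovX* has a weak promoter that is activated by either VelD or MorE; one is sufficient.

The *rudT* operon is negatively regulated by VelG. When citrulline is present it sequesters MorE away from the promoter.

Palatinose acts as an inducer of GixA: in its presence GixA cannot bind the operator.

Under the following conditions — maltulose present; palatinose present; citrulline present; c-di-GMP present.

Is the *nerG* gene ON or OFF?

Maltulose is present, so VelG is active.
With repressor VelG bound, *rudT* is not transcribed.
So RudT is not produced.
c-di-GMP is present, so TorX is inactive.
Palatinose is present, so GixA is inactive.
Required activator TorX is absent, so *pexP* is not transcribed.
So PexP is not produced.
Required activator PexP is absent, so *velD* is not transcribed.
So VelD is not produced.
Citrulline is present, so MorE is inactive.
No activator is available at the *dovX* promoter, so *dovX* is not transcribed.
So DovX is not produced.
With no repressor bound, *temK* is transcribed.
So TemK is produced and active.
No repressor is bound and TemK is active, so *nerG* is transcribed.

ON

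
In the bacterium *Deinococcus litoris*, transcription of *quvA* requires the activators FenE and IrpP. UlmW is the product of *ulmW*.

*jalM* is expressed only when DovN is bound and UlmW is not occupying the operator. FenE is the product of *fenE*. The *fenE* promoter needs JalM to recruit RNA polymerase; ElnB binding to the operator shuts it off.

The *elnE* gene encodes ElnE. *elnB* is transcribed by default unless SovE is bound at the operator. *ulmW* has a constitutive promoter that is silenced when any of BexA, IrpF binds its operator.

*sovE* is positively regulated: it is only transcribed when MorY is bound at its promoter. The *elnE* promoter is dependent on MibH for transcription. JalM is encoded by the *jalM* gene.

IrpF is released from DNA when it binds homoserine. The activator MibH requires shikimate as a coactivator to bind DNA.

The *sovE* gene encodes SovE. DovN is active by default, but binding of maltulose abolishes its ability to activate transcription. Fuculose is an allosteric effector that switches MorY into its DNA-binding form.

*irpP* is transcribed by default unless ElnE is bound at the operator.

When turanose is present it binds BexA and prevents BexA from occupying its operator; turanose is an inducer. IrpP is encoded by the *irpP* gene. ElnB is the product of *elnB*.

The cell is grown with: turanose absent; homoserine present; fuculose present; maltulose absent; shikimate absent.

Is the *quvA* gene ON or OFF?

ON

Fuculose is present, so MorY is active.
No repressor is bound and MorY is active, so *sovE* is transcribed.
So SovE is produced and active.
With repressor SovE bound, *elnB* is not transcribed.
So ElnB is not produced.
Turanose is absent, so BexA is active.
Homoserine is present, so IrpF is inactive.
With repressor BexA bound, *ulmW* is not transcribed.
So UlmW is not produced.
Maltulose is absent, so DovN is active.
No repressor is bound and DovN is active, so *jalM* is transcribed.
So JalM is produced and active.
No repressor is bound and JalM is active, so *fenE* is transcribed.
So FenE is produced and active.
Shikimate is absent, so MibH is inactive.
Required activator MibH is absent, so *elnE* is not transcribed.
So ElnE is not produced.
With no repressor bound, *irpP* is transcribed.
So IrpP is produced and active.
No repressor is bound and FenE and IrpP are active, so *quvA* is transcribed.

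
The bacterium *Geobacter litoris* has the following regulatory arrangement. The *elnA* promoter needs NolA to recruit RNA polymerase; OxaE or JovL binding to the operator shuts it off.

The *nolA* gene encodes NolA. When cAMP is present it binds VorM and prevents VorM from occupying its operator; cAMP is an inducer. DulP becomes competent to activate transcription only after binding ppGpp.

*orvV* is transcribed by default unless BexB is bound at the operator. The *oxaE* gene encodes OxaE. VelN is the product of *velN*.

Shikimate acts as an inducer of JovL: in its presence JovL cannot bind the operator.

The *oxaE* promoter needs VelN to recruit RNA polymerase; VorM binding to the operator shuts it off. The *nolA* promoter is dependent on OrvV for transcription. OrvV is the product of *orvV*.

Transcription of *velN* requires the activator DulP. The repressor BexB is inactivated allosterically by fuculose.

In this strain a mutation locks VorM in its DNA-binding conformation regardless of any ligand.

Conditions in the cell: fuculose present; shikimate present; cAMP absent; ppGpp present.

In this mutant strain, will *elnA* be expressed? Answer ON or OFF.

ppGpp is present, so DulP is active.
No repressor is bound and DulP is active, so *velN* is transcribed.
So VelN is produced and active.
VorM is constitutively active in this strain.
With repressor VorM bound, *oxaE* is not transcribed.
So OxaE is not produced.
Shikimate is present, so JovL is inactive.
Fuculose is present, so BexB is inactive.
With no repressor bound, *orvV* is transcribed.
So OrvV is produced and active.
No repressor is bound and OrvV is active, so *nolA* is transcribed.
So NolA is produced and active.
No repressor is bound and NolA is active, so *elnA* is transcribed.

ON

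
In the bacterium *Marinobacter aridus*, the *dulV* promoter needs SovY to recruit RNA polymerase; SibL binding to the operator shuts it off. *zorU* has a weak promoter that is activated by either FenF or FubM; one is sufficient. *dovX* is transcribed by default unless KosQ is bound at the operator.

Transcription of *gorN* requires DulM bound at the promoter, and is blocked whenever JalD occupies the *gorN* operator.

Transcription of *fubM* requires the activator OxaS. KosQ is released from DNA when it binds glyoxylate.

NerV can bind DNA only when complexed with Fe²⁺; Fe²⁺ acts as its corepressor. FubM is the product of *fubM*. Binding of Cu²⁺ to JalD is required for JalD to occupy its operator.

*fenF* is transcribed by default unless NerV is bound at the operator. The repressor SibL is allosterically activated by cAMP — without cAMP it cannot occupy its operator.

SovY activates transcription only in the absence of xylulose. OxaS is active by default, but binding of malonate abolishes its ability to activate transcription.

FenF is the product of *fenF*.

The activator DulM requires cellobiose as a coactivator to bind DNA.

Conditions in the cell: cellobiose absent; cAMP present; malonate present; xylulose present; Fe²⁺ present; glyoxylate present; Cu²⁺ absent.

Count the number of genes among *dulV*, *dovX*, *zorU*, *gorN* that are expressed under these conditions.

Xylulose is present, so SovY is inactive.
cAMP is present, so SibL is active.
With repressor SibL bound, *dulV* is not transcribed.
→ *dulV* is OFF.
Glyoxylate is present, so KosQ is inactive.
With no repressor bound, *dovX* is transcribed.
→ *dovX* is ON.
Fe²⁺ is present, so NerV is active.
With repressor NerV bound, *fenF* is not transcribed.
So FenF is not produced.
Malonate is present, so OxaS is inactive.
Required activator OxaS is absent, so *fubM* is not transcribed.
So FubM is not produced.
No activator is available at the *zorU* promoter, so *zorU* is not transcribed.
→ *zorU* is OFF.
Cu²⁺ is absent, so JalD is inactive.
Cellobiose is absent, so DulM is inactive.
Required activator DulM is absent, so *gorN* is not transcribed.
→ *gorN* is OFF.
1 of the 4 genes is transcribed.

1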